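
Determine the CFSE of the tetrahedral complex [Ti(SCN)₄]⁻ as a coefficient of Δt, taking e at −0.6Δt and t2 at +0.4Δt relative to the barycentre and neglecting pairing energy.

-0.6 Δt

Each SCN⁻ contributes -1; 4 × (-1) = -4. With overall charge -1, Ti is in the +3 oxidation state.
Ti sits in group 4; removing 3 electrons leaves Ti³⁺ with 4 − 3 = 1 d electrons.
Tetrahedral fields are weak (Δₜ ≈ 4/9 Δₒ), so electrons fill high-spin.
Configuration: e^1 t2^0.
CFSE = 1(-0.6Δt) + 0(0.4Δt) = -0.6Δt + 0.0Δt = -0.6Δt.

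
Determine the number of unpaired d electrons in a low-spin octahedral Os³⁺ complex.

Group 8 minus oxidation state +3 gives a d⁵ configuration for Os³⁺.
Configuration: t2g^5 e_g^0, giving 1 unpaired electron.

1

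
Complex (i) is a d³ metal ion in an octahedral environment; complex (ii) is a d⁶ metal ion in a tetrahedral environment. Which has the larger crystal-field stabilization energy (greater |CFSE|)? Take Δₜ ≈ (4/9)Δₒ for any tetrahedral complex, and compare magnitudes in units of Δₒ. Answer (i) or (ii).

(i)

(i): t2g^3 e_g^0, CFSE = -1.2Δₒ.
(ii): With tetrahedral geometry the complex is necessarily high-spin; e^3 t2^3, CFSE = -0.6Δₜ ≈ -0.27Δₒ.
So (i) has the larger |CFSE|.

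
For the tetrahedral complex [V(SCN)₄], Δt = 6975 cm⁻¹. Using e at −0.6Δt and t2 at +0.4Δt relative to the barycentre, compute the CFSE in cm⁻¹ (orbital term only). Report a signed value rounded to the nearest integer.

-4185

Each SCN⁻ contributes -1; 4 × (-1) = -4. With overall charge +0, V is in the +4 oxidation state.
Group 5 minus oxidation state +4 gives a d¹ configuration for V⁴⁺.
Tetrahedral fields are weak (Δₜ ≈ 4/9 Δₒ), so electrons fill high-spin.
Configuration: e^1 t2^0.
Orbital CFSE = 1(-0.6) + 0(0.4) = -0.6Δt = -0.6 × 6975 = -4185 cm⁻¹.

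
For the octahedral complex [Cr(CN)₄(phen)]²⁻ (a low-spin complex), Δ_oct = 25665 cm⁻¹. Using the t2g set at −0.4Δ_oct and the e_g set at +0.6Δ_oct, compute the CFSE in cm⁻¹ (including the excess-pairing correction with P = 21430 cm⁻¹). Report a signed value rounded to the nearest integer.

Ligand charges: 4×(-1) from CN⁻ and 1×(+0) from phen sum to -4; with overall charge -2, Cr is +2.
Cr is in group 6, so Cr²⁺ is d⁴ (6 − 2 = 4).
The d⁴ electrons fill as t2g^4 e_g^0.
Orbital CFSE = 4(-0.4) + 0(0.6) = -1.6Δ_oct = -1.6 × 25665 = -41064 cm⁻¹.
High-spin d⁴ would be t2g^3 e_g^1 with 0 pairs; low-spin has 1, so 1 excess pair costs +1P = +21430 cm⁻¹.
Net CFSE = -41064 + 21430 = -19634 cm⁻¹.

-19634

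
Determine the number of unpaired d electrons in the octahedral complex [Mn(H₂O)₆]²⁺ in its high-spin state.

H₂O is neutral, so the +2 overall charge sits on Mn: oxidation state +2.
Mn sits in group 7; removing 2 electrons leaves Mn²⁺ with 7 − 2 = 5 d electrons.
Configuration: t2g^3 e_g^2, giving 5 unpaired electrons.

5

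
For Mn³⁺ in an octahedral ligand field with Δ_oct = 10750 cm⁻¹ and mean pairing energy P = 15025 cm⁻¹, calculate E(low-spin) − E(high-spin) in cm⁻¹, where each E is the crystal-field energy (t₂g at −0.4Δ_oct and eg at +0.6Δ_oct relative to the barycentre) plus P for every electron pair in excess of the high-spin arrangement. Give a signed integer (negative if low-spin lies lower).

Mn sits in group 7; removing 3 electrons leaves Mn³⁺ with 7 − 3 = 4 d electrons.
High-spin d⁴ fills as t₂g³ eg¹ with CFSE 3(−0.4) + 1(+0.6) = -0.6Δ_oct = -6450 cm⁻¹.
For low-spin the configuration is t₂g⁴ eg⁰: orbital energy -1.6 × 10750 = -17200 cm⁻¹, and 1 additional pair relative to high-spin adds 15025 cm⁻¹, giving -2175 cm⁻¹.
The difference is -2175 − (-6450) = 4275 cm⁻¹, so high-spin lies lower.

4275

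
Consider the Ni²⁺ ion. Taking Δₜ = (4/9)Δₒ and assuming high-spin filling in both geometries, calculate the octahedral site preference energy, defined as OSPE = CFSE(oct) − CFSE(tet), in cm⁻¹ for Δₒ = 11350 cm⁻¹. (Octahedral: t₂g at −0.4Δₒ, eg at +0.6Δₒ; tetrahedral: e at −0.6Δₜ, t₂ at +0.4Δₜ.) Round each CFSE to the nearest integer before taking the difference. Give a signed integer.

Ni sits in group 10; removing 2 electrons leaves Ni²⁺ with 10 − 2 = 8 d electrons.
Octahedral (high-spin): t₂g⁶ eg², CFSE = 6(−0.4) + 2(+0.6) = -1.2Δₒ = -1.2 × 11350 = -13620 cm⁻¹.
In a tetrahedral site the filling is e⁴ t₂⁴: CFSE(tet) = -0.8Δₜ = -0.8 × (4/9)(11350) = -4036 cm⁻¹.
Subtracting, OSPE = -13620 − (-4036) = -9584 cm⁻¹.

-9584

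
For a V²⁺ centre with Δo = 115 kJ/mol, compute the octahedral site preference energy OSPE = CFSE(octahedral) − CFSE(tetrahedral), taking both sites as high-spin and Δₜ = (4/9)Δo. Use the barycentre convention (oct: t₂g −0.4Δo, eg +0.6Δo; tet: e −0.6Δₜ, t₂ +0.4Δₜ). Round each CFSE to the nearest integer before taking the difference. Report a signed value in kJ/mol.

-97

Group 5 minus oxidation state +2 gives a d³ configuration for V²⁺.
Octahedral (high-spin): t₂g³ eg⁰, CFSE = 3(−0.4) + 0(+0.6) = -1.2Δo = -1.2 × 115 = -138 kJ/mol.
In a tetrahedral site the filling is e² t₂¹: CFSE(tet) = -0.8Δₜ = -0.8 × (4/9)(115) = -41 kJ/mol.
Subtracting, OSPE = -138 − (-41) = -97 kJ/mol.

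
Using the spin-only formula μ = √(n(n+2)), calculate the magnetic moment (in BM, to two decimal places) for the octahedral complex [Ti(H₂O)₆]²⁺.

2.83 BM

H₂O is neutral, so the +2 overall charge sits on Ti: oxidation state +2.
Group 4 minus oxidation state +2 gives a d² configuration for Ti²⁺.
Configuration: t₂g² eg⁰ → 2 unpaired electrons.
μ(spin-only) = √[2(2+2)] = √8 ≈ 2.83 BM.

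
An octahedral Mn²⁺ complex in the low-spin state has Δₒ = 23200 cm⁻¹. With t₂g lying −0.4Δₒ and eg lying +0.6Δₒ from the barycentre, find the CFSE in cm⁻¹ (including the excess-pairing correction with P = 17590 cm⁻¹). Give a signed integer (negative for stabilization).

Mn²⁺: group 7, so d-count = 7 − 2 = 5.
Configuration: t₂g⁵ eg⁰.
The orbital stabilization is -2.0Δₒ = -2.0 × 23200 = -46400 cm⁻¹.
Relative to high-spin t₂g³ eg² (0 paired), the low-spin configuration has 2 additional pairs, contributing +2 × 17590 = +35180 cm⁻¹.
Overall CFSE = -46400 + 35180 = -11220 cm⁻¹.

-11220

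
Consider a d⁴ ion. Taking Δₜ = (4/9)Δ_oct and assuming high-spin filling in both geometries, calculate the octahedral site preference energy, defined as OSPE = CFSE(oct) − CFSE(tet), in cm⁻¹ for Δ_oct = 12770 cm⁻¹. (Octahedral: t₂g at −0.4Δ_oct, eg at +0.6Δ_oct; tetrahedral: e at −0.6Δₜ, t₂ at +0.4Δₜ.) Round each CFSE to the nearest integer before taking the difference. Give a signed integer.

Octahedral high-spin t2g^3 e_g^1: CFSE = -0.6 × 12770 = -7662 cm⁻¹.
In a tetrahedral site the filling is e^2 t2^2: CFSE(tet) = -0.4Δₜ = -0.4 × (4/9)(12770) = -2270 cm⁻¹.
OSPE = CFSE(oct) − CFSE(tet) = -7662 − (-2270) = -5392 cm⁻¹.

-5392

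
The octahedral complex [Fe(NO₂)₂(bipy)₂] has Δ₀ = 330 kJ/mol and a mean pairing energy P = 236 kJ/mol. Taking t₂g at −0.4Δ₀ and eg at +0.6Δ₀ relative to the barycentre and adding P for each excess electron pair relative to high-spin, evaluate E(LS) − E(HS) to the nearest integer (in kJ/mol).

Ligand charges: 2×(-1) from NO₂⁻ and 2×(+0) from bipy sum to -2; with overall charge +0, Fe is +2.
Fe sits in group 8; removing 2 electrons leaves Fe²⁺ with 8 − 2 = 6 d electrons.
High-spin: t₂g⁴ eg², CFSE = -0.4Δ₀ = -132 kJ/mol.
Low-spin: t₂g⁶ eg⁰, orbital CFSE = -2.4Δ₀ = -792 kJ/mol; plus 2 excess pairs × P = +472 kJ/mol; total -320 kJ/mol.
The difference is -320 − (-132) = -188 kJ/mol, so low-spin lies lower.

-188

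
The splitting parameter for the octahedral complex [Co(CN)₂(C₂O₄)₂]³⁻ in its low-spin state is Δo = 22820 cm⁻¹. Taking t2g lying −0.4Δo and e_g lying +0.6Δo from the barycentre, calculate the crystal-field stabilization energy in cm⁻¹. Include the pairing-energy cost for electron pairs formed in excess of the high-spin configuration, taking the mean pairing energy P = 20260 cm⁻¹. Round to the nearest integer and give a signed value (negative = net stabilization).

Ligand charges: 2×(-1) from CN⁻ and 2×(-2) from C₂O₄²⁻ sum to -6; with overall charge -3, Co is +3.
Co³⁺: group 9, so d-count = 9 − 3 = 6.
The d⁶ electrons fill as t2g^6 e_g^0.
The orbital stabilization is -2.4Δo = -2.4 × 22820 = -54768 cm⁻¹.
Pairing penalty: 3 pairs vs 1 in the high-spin reference → 2 extra × P = 40520 cm⁻¹.
Combining: -54768 + 40520 = -14248 cm⁻¹.

-14248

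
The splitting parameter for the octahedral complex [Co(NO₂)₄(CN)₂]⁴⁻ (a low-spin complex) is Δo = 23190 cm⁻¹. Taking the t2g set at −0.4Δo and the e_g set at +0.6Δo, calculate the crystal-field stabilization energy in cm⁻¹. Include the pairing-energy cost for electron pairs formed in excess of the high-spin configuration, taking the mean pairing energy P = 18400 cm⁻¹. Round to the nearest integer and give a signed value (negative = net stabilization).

-23342

Ligand charges: 4×(-1) from NO₂⁻ and 2×(-1) from CN⁻ sum to -6; with overall charge -4, Co is +2.
Co sits in group 9; removing 2 electrons leaves Co²⁺ with 9 − 2 = 7 d electrons.
Configuration: t2g^6 e_g^1.
The orbital stabilization is -1.8Δo = -1.8 × 23190 = -41742 cm⁻¹.
Relative to high-spin t2g^5 e_g^2 (2 paired), the low-spin configuration has 1 additional pair, contributing +1 × 18400 = +18400 cm⁻¹.
Combining: -41742 + 18400 = -23342 cm⁻¹.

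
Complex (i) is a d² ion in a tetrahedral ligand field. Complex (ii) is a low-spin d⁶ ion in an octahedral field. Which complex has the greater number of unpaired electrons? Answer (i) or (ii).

(i)

(i): Tetrahedral fields are weak (Δₜ ≈ 4/9 Δₒ), so electrons fill high-spin; e² t₂⁰ → 2 unpaired.
(ii): t2g^6 e_g^0 → 0 unpaired.
So (i) has more unpaired electrons.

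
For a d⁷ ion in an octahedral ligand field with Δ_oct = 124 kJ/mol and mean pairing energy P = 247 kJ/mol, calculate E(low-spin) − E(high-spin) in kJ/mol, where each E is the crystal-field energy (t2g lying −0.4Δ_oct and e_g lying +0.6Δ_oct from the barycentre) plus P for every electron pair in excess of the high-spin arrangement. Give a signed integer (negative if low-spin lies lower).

In the high-spin limit (t2g^5 e_g^2) the orbital term is -0.8Δ_oct = -99 kJ/mol, with no excess pairing.
Low-spin: t2g^6 e_g^1, orbital CFSE = -1.8Δ_oct = -223 kJ/mol; plus 1 excess pair × P = +247 kJ/mol; total 24 kJ/mol.
E(LS) − E(HS) = 24 − (-99) = 123 kJ/mol.

123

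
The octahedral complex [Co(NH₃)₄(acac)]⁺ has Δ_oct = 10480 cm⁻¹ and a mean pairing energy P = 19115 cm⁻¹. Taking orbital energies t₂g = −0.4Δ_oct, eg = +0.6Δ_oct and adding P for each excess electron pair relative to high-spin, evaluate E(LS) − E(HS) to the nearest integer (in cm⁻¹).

8635

Ligand charges: 4×(+0) from NH₃ and 1×(-1) from acac⁻ sum to -1; with overall charge +1, Co is +2.
Co is in group 9, so Co²⁺ is d⁷ (9 − 2 = 7).
High-spin d⁷ fills as t₂g⁵ eg² with CFSE 5(−0.4) + 2(+0.6) = -0.8Δ_oct = -8384 cm⁻¹.
For low-spin the configuration is t₂g⁶ eg¹: orbital energy -1.8 × 10480 = -18864 cm⁻¹, and 1 additional pair relative to high-spin adds 19115 cm⁻¹, giving 251 cm⁻¹.
The difference is 251 − (-8384) = 8635 cm⁻¹, so high-spin lies lower.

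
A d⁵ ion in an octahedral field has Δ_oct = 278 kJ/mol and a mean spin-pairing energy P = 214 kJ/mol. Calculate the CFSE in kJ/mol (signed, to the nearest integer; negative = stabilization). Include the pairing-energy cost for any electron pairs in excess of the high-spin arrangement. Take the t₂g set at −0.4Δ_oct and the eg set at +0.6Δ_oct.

-128

With Δ_oct > P the complex is low-spin.
That gives t₂g⁵ eg⁰.
Orbital CFSE = -2.0Δ_oct = -2.0 × 278 = -556 kJ/mol.
Excess pairs vs high-spin: 2 − 0 = 2; pairing cost = +428 kJ/mol.
Net CFSE = -556 + 428 = -128 kJ/mol.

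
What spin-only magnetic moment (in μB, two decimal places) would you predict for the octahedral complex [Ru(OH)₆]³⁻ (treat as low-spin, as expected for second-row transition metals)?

Each OH⁻ contributes -1; 6 × (-1) = -6. With overall charge -3, Ru is in the +3 oxidation state.
Group 8 minus oxidation state +3 gives a d⁵ configuration for Ru³⁺.
Configuration: t₂g⁵ eg⁰ → 1 unpaired electron.
μ(spin-only) = √[1(1+2)] = √3 ≈ 1.73 μB.

1.73 μB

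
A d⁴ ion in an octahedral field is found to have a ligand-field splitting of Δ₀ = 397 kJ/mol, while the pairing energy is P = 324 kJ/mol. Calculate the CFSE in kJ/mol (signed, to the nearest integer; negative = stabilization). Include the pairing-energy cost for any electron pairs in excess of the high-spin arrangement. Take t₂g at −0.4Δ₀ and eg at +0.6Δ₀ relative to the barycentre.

With Δ₀ > P the complex is low-spin.
Configuration: t₂g⁴ eg⁰.
Orbital CFSE = -1.6Δ₀ = -1.6 × 397 = -635 kJ/mol.
Excess pairs vs high-spin: 1 − 0 = 1; pairing cost = +324 kJ/mol.
Net CFSE = -635 + 324 = -311 kJ/mol.

-311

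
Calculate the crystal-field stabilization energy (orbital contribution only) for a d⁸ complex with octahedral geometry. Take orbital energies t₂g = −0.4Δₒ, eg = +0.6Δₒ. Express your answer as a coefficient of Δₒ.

-1.2 Δₒ

Configuration: t₂g⁶ eg².
CFSE = 6(-0.4Δₒ) + 2(0.6Δₒ) = -2.4Δₒ + 1.2Δₒ = -1.2Δₒ.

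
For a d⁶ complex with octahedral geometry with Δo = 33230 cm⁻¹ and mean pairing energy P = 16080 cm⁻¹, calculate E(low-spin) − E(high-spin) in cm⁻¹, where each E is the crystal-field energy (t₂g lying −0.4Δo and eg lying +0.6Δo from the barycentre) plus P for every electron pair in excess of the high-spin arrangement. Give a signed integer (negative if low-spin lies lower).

-34300

High-spin d⁶ fills as t₂g⁴ eg² with CFSE 4(−0.4) + 2(+0.6) = -0.4Δo = -13292 cm⁻¹.
Low-spin: t₂g⁶ eg⁰, orbital CFSE = -2.4Δo = -79752 cm⁻¹; plus 2 excess pairs × P = +32160 cm⁻¹; total -47592 cm⁻¹.
E(LS) − E(HS) = -47592 − (-13292) = -34300 cm⁻¹.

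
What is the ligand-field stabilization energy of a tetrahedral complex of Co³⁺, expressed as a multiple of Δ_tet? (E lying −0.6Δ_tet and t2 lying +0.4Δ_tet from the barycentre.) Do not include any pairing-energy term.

Co is in group 9, so Co³⁺ is d⁶ (9 − 3 = 6).
Tetrahedral splitting is small, so the complex is high-spin.
Configuration: e^3 t2^3.
CFSE = 3(-0.6Δ_tet) + 3(0.4Δ_tet) = -1.8Δ_tet + 1.2Δ_tet = -0.6Δ_tet.

-0.6 Δ_tet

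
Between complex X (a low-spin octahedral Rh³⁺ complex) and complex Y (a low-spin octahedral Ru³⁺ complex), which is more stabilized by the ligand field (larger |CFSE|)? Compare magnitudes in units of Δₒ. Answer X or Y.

X

X: Rh sits in group 9; removing 3 electrons leaves Rh³⁺ with 9 − 3 = 6 d electrons; t₂g⁶ eg⁰, CFSE = -2.4Δₒ.
Y: Ru is in group 8, so Ru³⁺ is d⁵ (8 − 3 = 5); t2g^5 e_g^0, CFSE = -2.0Δₒ.
So X has the larger |CFSE|.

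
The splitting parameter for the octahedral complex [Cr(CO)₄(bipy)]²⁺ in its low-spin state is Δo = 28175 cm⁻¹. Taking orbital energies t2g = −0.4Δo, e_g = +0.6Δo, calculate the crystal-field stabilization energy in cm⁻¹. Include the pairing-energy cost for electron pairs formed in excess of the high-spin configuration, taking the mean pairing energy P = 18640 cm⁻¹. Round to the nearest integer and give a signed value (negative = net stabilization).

-26440

Ligand charges: 4×(+0) from CO and 1×(+0) from bipy sum to +0; with overall charge +2, Cr is +2.
Cr²⁺: group 6, so d-count = 6 − 2 = 4.
Electron filling gives t2g^4 e_g^0.
CFSE(orbital) = 4×(-0.4Δo) + 0×(0.6Δo) = -1.6Δo; with Δo = 28175 cm⁻¹ that is -45080 cm⁻¹.
Relative to high-spin t2g^3 e_g^1 (0 paired), the low-spin configuration has 1 additional pair, contributing +1 × 18640 = +18640 cm⁻¹.
Combining: -45080 + 18640 = -26440 cm⁻¹.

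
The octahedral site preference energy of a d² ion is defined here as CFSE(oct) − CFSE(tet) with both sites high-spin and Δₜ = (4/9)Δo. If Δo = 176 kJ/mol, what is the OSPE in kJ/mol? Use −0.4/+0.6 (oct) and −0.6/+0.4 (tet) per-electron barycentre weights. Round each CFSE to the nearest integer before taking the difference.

In an octahedral site d² (HS) is t₂g² eg⁰, giving CFSE(oct) = -0.8Δo = -141 kJ/mol.
Tetrahedral e² t₂⁰ gives -1.2Δₜ = -1.2 × (4/9) × 176 = -94 kJ/mol.
Subtracting, OSPE = -141 − (-94) = -47 kJ/mol.

-47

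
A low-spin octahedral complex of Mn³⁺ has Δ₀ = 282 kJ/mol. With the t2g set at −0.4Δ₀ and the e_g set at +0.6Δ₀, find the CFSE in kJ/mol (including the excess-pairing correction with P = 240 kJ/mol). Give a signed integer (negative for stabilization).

-211

Mn is in group 7, so Mn³⁺ is d⁴ (7 − 3 = 4).
Electron filling gives t2g^4 e_g^0.
Orbital CFSE = 4(-0.4) + 0(0.6) = -1.6Δ₀ = -1.6 × 282 = -451 kJ/mol.
High-spin d⁴ would be t2g^3 e_g^1 with 0 pairs; low-spin has 1, so 1 excess pair costs +1P = +240 kJ/mol.
Combining: -451 + 240 = -211 kJ/mol.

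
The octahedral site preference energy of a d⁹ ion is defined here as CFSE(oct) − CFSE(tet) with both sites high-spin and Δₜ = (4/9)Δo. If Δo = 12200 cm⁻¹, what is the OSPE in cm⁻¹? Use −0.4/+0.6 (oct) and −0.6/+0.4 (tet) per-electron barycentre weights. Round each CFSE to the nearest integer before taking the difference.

In an octahedral site d⁹ (HS) is t₂g⁶ eg³, giving CFSE(oct) = -0.6Δo = -7320 cm⁻¹.
Tetrahedral e⁴ t₂⁵ gives -0.4Δₜ = -0.4 × (4/9) × 12200 = -2169 cm⁻¹.
OSPE = CFSE(oct) − CFSE(tet) = -7320 − (-2169) = -5151 cm⁻¹.

-5151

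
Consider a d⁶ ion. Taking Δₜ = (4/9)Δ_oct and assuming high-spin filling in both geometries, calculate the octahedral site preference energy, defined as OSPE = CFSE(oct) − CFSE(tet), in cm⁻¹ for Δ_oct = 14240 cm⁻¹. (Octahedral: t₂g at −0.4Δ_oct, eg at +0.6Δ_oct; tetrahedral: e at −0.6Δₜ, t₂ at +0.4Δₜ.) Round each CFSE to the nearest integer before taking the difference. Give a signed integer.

-1899

In an octahedral site d⁶ (HS) is t₂g⁴ eg², giving CFSE(oct) = -0.4Δ_oct = -5696 cm⁻¹.
Tetrahedral e³ t₂³ gives -0.6Δₜ = -0.6 × (4/9) × 14240 = -3797 cm⁻¹.
Subtracting, OSPE = -5696 − (-3797) = -1899 cm⁻¹.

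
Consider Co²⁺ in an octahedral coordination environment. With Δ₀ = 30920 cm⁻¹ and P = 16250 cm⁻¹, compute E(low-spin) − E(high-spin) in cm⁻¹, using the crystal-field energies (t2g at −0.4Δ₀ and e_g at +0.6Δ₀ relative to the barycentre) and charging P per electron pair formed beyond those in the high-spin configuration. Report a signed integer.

-14670

Co sits in group 9; removing 2 electrons leaves Co²⁺ with 9 − 2 = 7 d electrons.
High-spin d⁷ fills as t2g^5 e_g^2 with CFSE 5(−0.4) + 2(+0.6) = -0.8Δ₀ = -24736 cm⁻¹.
For low-spin the configuration is t2g^6 e_g^1: orbital energy -1.8 × 30920 = -55656 cm⁻¹, and 1 additional pair relative to high-spin adds 16250 cm⁻¹, giving -39406 cm⁻¹.
Thus E(LS) − E(HS) = -14670 cm⁻¹.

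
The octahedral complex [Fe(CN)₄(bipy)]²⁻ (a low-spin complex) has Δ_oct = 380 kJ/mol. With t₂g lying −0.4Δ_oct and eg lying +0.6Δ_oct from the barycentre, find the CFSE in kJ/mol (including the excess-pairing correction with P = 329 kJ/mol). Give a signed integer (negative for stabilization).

-254

Ligand charges: 4×(-1) from CN⁻ and 1×(+0) from bipy sum to -4; with overall charge -2, Fe is +2.
Fe is in group 8, so Fe²⁺ is d⁶ (8 − 2 = 6).
Configuration: t₂g⁶ eg⁰.
CFSE(orbital) = 6×(-0.4Δ_oct) + 0×(0.6Δ_oct) = -2.4Δ_oct; with Δ_oct = 380 kJ/mol that is -912 kJ/mol.
High-spin d⁶ would be t₂g⁴ eg² with 1 pair; low-spin has 3, so 2 excess pairs cost +2P = +658 kJ/mol.
Combining: -912 + 658 = -254 kJ/mol.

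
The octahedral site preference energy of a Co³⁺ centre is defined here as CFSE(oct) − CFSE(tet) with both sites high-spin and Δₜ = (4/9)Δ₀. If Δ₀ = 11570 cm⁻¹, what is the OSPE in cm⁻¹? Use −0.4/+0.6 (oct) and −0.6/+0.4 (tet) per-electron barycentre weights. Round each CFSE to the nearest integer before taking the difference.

Co sits in group 9; removing 3 electrons leaves Co³⁺ with 9 − 3 = 6 d electrons.
In an octahedral site d⁶ (HS) is t2g^4 e_g^2, giving CFSE(oct) = -0.4Δ₀ = -4628 cm⁻¹.
Tetrahedral e^3 t2^3 gives -0.6Δₜ = -0.6 × (4/9) × 11570 = -3085 cm⁻¹.
OSPE = -4628 − (-3085) = -1543 cm⁻¹.

-1543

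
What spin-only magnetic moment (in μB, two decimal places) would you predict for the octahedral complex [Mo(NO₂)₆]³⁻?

Each NO₂⁻ contributes -1; 6 × (-1) = -6. With overall charge -3, Mo is in the +3 oxidation state.
Mo is in group 6, so Mo³⁺ is d³ (6 − 3 = 3).
Configuration: t₂g³ eg⁰ → 3 unpaired electrons.
μ(spin-only) = √[3(3+2)] = √15 ≈ 3.87 μB.

3.87 μB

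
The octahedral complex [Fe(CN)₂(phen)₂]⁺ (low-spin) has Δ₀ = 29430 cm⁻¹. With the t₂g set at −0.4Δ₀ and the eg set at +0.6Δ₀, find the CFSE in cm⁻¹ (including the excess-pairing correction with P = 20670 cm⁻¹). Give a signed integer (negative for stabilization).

-17520

Ligand charges: 2×(-1) from CN⁻ and 2×(+0) from phen sum to -2; with overall charge +1, Fe is +3.
Fe³⁺: group 8, so d-count = 8 − 3 = 5.
The d⁵ electrons fill as t₂g⁵ eg⁰.
Orbital CFSE = 5(-0.4) + 0(0.6) = -2.0Δ₀ = -2.0 × 29430 = -58860 cm⁻¹.
Relative to high-spin t₂g³ eg² (0 paired), the low-spin configuration has 2 additional pairs, contributing +2 × 20670 = +41340 cm⁻¹.
Overall CFSE = -58860 + 41340 = -17520 cm⁻¹.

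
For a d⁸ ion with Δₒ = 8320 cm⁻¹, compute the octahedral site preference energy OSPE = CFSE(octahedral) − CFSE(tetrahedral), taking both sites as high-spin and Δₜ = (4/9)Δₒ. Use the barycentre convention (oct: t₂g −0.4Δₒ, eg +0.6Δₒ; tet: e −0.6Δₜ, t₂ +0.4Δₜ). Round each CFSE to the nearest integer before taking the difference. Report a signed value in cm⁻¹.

In an octahedral site d⁸ (HS) is t₂g⁶ eg², giving CFSE(oct) = -1.2Δₒ = -9984 cm⁻¹.
In a tetrahedral site the filling is e⁴ t₂⁴: CFSE(tet) = -0.8Δₜ = -0.8 × (4/9)(8320) = -2958 cm⁻¹.
OSPE = CFSE(oct) − CFSE(tet) = -9984 − (-2958) = -7026 cm⁻¹.

-7026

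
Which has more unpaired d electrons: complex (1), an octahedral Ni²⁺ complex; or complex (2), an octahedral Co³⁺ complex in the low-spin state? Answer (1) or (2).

(1)

(1): Group 10 minus oxidation state +2 gives a d⁸ configuration for Ni²⁺; t2g^6 e_g^2 → 2 unpaired.
(2): Co sits in group 9; removing 3 electrons leaves Co³⁺ with 9 − 3 = 6 d electrons; t₂g⁶ eg⁰ → 0 unpaired.
So (1) has more unpaired electrons.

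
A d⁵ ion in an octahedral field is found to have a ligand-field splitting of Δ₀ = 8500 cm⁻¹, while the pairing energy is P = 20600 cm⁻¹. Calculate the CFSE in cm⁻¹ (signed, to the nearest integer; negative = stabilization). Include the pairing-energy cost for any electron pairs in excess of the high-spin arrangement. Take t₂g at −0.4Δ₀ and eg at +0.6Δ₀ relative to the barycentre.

0

Here Δ₀ < P (8500 < 20600), so the high-spin state is favoured.
That gives t₂g³ eg².
Orbital CFSE = 0.0Δ₀ = 0.0 × 8500 = 0 cm⁻¹.
High-spin has no excess pairs, so no pairing correction applies.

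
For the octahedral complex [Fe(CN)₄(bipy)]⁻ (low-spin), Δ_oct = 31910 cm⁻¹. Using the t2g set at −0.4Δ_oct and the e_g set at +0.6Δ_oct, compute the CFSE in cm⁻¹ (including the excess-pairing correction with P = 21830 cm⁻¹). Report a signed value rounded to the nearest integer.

Ligand charges: 4×(-1) from CN⁻ and 1×(+0) from bipy sum to -4; with overall charge -1, Fe is +3.
Fe is in group 8, so Fe³⁺ is d⁵ (8 − 3 = 5).
Electron filling gives t2g^5 e_g^0.
Orbital CFSE = 5(-0.4) + 0(0.6) = -2.0Δ_oct = -2.0 × 31910 = -63820 cm⁻¹.
Relative to high-spin t2g^3 e_g^2 (0 paired), the low-spin configuration has 2 additional pairs, contributing +2 × 21830 = +43660 cm⁻¹.
Net CFSE = -63820 + 43660 = -20160 cm⁻¹.

-20160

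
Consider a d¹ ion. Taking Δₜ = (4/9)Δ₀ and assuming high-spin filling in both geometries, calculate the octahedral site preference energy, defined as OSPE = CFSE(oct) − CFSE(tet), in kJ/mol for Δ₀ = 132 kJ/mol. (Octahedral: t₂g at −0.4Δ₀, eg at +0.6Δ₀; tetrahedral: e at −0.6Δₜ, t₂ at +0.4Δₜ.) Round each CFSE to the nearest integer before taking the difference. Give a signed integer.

-18

Octahedral (high-spin): t2g^1 e_g^0, CFSE = 1(−0.4) + 0(+0.6) = -0.4Δ₀ = -0.4 × 132 = -53 kJ/mol.
In a tetrahedral site the filling is e^1 t2^0: CFSE(tet) = -0.6Δₜ = -0.6 × (4/9)(132) = -35 kJ/mol.
OSPE = -53 − (-35) = -18 kJ/mol.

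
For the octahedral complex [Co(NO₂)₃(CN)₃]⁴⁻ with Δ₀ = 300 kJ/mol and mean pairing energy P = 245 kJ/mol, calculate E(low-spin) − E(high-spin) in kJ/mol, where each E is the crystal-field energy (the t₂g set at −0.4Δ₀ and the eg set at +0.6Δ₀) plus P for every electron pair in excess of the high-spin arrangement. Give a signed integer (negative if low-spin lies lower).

Ligand charges: 3×(-1) from NO₂⁻ and 3×(-1) from CN⁻ sum to -6; with overall charge -4, Co is +2.
Co sits in group 9; removing 2 electrons leaves Co²⁺ with 9 − 2 = 7 d electrons.
High-spin d⁷ fills as t₂g⁵ eg² with CFSE 5(−0.4) + 2(+0.6) = -0.8Δ₀ = -240 kJ/mol.
Low-spin t₂g⁶ eg¹ gives -1.8Δ₀ = -540 kJ/mol, but forming 1 extra pair costs 1P = 245 kJ/mol, so E(LS) = -540 + 245 = -295 kJ/mol.
Thus E(LS) − E(HS) = -55 kJ/mol.

-55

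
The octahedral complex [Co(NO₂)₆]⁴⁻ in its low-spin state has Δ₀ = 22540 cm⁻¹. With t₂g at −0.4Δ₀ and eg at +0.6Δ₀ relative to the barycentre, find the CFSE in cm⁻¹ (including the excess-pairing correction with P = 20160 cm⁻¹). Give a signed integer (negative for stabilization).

Each NO₂⁻ contributes -1; 6 × (-1) = -6. With overall charge -4, Co is in the +2 oxidation state.
Group 9 minus oxidation state +2 gives a d⁷ configuration for Co²⁺.
Configuration: t₂g⁶ eg¹.
The orbital stabilization is -1.8Δ₀ = -1.8 × 22540 = -40572 cm⁻¹.
Pairing penalty: 3 pairs vs 2 in the high-spin reference → 1 extra × P = 20160 cm⁻¹.
Net CFSE = -40572 + 20160 = -20412 cm⁻¹.

-20412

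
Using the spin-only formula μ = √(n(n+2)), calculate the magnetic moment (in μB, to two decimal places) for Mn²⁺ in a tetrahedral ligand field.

Group 7 minus oxidation state +2 gives a d⁵ configuration for Mn²⁺.
With tetrahedral geometry the complex is necessarily high-spin.
Configuration: e^2 t2^3 → 5 unpaired electrons.
μ(spin-only) = √[5(5+2)] = √35 ≈ 5.92 μB.

5.92 μB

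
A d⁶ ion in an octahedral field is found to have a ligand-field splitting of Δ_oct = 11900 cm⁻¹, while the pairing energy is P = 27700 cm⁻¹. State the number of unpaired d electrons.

4

With Δ_oct < P the complex is high-spin.
That gives t₂g⁴ eg².
Unpaired electrons: 4.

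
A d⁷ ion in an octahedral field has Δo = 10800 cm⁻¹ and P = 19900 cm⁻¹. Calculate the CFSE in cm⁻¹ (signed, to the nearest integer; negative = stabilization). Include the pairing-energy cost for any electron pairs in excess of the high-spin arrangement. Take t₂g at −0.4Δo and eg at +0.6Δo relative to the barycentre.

-8640

Here Δo < P (10800 < 19900), so the high-spin state is favoured.
Filling d⁷ accordingly: t₂g⁵ eg².
Orbital CFSE = -0.8Δo = -0.8 × 10800 = -8640 cm⁻¹.
High-spin has no excess pairs, so no pairing correction applies.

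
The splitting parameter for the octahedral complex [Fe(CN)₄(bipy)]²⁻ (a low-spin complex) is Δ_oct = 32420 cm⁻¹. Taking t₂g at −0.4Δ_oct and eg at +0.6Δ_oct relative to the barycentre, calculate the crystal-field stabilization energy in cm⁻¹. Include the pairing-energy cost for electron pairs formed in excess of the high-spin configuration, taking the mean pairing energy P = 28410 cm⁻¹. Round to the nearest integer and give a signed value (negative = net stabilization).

-20988

Ligand charges: 4×(-1) from CN⁻ and 1×(+0) from bipy sum to -4; with overall charge -2, Fe is +2.
Fe is in group 8, so Fe²⁺ is d⁶ (8 − 2 = 6).
The d⁶ electrons fill as t₂g⁶ eg⁰.
CFSE(orbital) = 6×(-0.4Δ_oct) + 0×(0.6Δ_oct) = -2.4Δ_oct; with Δ_oct = 32420 cm⁻¹ that is -77808 cm⁻¹.
Relative to high-spin t₂g⁴ eg² (1 paired), the low-spin configuration has 2 additional pairs, contributing +2 × 28410 = +56820 cm⁻¹.
Net CFSE = -77808 + 56820 = -20988 cm⁻¹.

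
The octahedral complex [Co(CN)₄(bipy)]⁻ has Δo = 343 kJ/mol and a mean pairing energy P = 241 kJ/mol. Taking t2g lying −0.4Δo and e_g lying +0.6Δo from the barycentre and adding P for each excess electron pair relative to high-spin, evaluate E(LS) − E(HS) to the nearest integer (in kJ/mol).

-204

Ligand charges: 4×(-1) from CN⁻ and 1×(+0) from bipy sum to -4; with overall charge -1, Co is +3.
Co sits in group 9; removing 3 electrons leaves Co³⁺ with 9 − 3 = 6 d electrons.
High-spin: t2g^4 e_g^2, CFSE = -0.4Δo = -137 kJ/mol.
Low-spin: t2g^6 e_g^0, orbital CFSE = -2.4Δo = -823 kJ/mol; plus 2 excess pairs × P = +482 kJ/mol; total -341 kJ/mol.
The difference is -341 − (-137) = -204 kJ/mol, so low-spin lies lower.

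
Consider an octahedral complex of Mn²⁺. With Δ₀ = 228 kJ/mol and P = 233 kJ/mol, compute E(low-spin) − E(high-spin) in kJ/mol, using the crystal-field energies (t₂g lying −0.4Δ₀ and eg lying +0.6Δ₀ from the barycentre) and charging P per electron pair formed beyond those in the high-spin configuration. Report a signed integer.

10

Mn sits in group 7; removing 2 electrons leaves Mn²⁺ with 7 − 2 = 5 d electrons.
In the high-spin limit (t₂g³ eg²) the orbital term is 0.0Δ₀ = 0 kJ/mol, with no excess pairing.
Low-spin: t₂g⁵ eg⁰, orbital CFSE = -2.0Δ₀ = -456 kJ/mol; plus 2 excess pairs × P = +466 kJ/mol; total 10 kJ/mol.
E(LS) − E(HS) = 10 − (0) = 10 kJ/mol.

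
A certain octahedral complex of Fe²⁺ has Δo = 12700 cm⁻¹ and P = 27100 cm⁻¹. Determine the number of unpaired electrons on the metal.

Fe²⁺: group 8, so d-count = 8 − 2 = 6.
Δo < P, so pairing is avoided: the ground state is high-spin.
That gives t₂g⁴ eg².
Unpaired electrons: 4.

4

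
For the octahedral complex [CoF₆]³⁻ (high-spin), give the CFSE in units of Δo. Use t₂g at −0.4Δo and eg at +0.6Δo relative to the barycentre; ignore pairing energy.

-0.4 Δo

Each F⁻ contributes -1; 6 × (-1) = -6. With overall charge -3, Co is in the +3 oxidation state.
Co is in group 9, so Co³⁺ is d⁶ (9 − 3 = 6).
Configuration: t₂g⁴ eg².
CFSE = 4(-0.4Δo) + 2(0.6Δo) = -1.6Δo + 1.2Δo = -0.4Δo.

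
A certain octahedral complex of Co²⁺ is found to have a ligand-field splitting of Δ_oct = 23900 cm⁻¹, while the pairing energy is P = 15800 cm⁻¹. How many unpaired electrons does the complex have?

Co sits in group 9; removing 2 electrons leaves Co²⁺ with 9 − 2 = 7 d electrons.
Here Δ_oct > P (23900 > 15800), so the low-spin state is favoured.
Configuration: t2g^6 e_g^1.
Unpaired electrons: 1.

1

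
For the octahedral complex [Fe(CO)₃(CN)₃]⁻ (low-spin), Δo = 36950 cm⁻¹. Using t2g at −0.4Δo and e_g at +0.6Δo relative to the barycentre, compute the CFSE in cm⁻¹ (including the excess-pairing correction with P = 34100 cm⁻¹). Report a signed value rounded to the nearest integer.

-20480

Ligand charges: 3×(+0) from CO and 3×(-1) from CN⁻ sum to -3; with overall charge -1, Fe is +2.
Fe is in group 8, so Fe²⁺ is d⁶ (8 − 2 = 6).
Configuration: t2g^6 e_g^0.
CFSE(orbital) = 6×(-0.4Δo) + 0×(0.6Δo) = -2.4Δo; with Δo = 36950 cm⁻¹ that is -88680 cm⁻¹.
Pairing penalty: 3 pairs vs 1 in the high-spin reference → 2 extra × P = 68200 cm⁻¹.
Overall CFSE = -88680 + 68200 = -20480 cm⁻¹.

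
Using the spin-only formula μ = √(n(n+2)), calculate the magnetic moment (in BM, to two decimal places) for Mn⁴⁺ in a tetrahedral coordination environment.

3.87 BM

Mn⁴⁺: group 7, so d-count = 7 − 4 = 3.
Tetrahedral fields are weak (Δₜ ≈ 4/9 Δₒ), so electrons fill high-spin.
Configuration: e^2 t2^1 → 3 unpaired electrons.
μ(spin-only) = √[3(3+2)] = √15 ≈ 3.87 BM.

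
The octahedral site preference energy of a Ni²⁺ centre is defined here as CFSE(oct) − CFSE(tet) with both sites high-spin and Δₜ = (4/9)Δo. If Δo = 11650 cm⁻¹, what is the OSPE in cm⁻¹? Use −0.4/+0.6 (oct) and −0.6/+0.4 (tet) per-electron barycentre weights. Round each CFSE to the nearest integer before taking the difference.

-9838

Group 10 minus oxidation state +2 gives a d⁸ configuration for Ni²⁺.
Octahedral high-spin t2g^6 e_g^2: CFSE = -1.2 × 11650 = -13980 cm⁻¹.
In a tetrahedral site the filling is e^4 t2^4: CFSE(tet) = -0.8Δₜ = -0.8 × (4/9)(11650) = -4142 cm⁻¹.
OSPE = -13980 − (-4142) = -9838 cm⁻¹.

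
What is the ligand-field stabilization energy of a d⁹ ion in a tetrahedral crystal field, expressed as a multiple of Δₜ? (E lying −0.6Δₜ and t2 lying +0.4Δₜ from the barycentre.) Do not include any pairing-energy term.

-0.4 Δₜ

Tetrahedral fields are weak (Δₜ ≈ 4/9 Δₒ), so electrons fill high-spin.
Configuration: e^4 t2^5.
CFSE = 4(-0.6Δₜ) + 5(0.4Δₜ) = -2.4Δₜ + 2.0Δₜ = -0.4Δₜ.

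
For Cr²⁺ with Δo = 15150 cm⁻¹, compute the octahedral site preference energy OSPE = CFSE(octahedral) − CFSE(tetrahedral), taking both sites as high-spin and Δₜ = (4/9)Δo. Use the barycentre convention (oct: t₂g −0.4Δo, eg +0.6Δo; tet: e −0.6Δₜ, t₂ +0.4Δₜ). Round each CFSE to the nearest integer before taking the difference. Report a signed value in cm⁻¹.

-6397

Cr²⁺: group 6, so d-count = 6 − 2 = 4.
Octahedral (high-spin): t₂g³ eg¹, CFSE = 3(−0.4) + 1(+0.6) = -0.6Δo = -0.6 × 15150 = -9090 cm⁻¹.
In a tetrahedral site the filling is e² t₂²: CFSE(tet) = -0.4Δₜ = -0.4 × (4/9)(15150) = -2693 cm⁻¹.
Subtracting, OSPE = -9090 − (-2693) = -6397 cm⁻¹.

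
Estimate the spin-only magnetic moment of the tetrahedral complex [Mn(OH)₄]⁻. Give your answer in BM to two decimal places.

4.90 BM

Each OH⁻ contributes -1; 4 × (-1) = -4. With overall charge -1, Mn is in the +3 oxidation state.
Group 7 minus oxidation state +3 gives a d⁴ configuration for Mn³⁺.
Tetrahedral splitting is small, so the complex is high-spin.
Configuration: e² t₂² → 4 unpaired electrons.
μ(spin-only) = √[4(4+2)] = √24 ≈ 4.90 BM.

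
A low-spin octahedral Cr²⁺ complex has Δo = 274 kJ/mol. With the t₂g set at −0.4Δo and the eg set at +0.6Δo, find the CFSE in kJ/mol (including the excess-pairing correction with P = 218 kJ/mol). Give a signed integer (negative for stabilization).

-220

Group 6 minus oxidation state +2 gives a d⁴ configuration for Cr²⁺.
The d⁴ electrons fill as t₂g⁴ eg⁰.
CFSE(orbital) = 4×(-0.4Δo) + 0×(0.6Δo) = -1.6Δo; with Δo = 274 kJ/mol that is -438 kJ/mol.
Relative to high-spin t₂g³ eg¹ (0 paired), the low-spin configuration has 1 additional pair, contributing +1 × 218 = +218 kJ/mol.
Net CFSE = -438 + 218 = -220 kJ/mol.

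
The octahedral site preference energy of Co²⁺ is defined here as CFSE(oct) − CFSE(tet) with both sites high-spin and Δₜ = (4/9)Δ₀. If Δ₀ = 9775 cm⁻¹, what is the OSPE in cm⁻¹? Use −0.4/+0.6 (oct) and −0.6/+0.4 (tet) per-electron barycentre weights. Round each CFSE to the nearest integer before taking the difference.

Group 9 minus oxidation state +2 gives a d⁷ configuration for Co²⁺.
In an octahedral site d⁷ (HS) is t2g^5 e_g^2, giving CFSE(oct) = -0.8Δ₀ = -7820 cm⁻¹.
In a tetrahedral site the filling is e^4 t2^3: CFSE(tet) = -1.2Δₜ = -1.2 × (4/9)(9775) = -5213 cm⁻¹.
OSPE = CFSE(oct) − CFSE(tet) = -7820 − (-5213) = -2607 cm⁻¹.

-2607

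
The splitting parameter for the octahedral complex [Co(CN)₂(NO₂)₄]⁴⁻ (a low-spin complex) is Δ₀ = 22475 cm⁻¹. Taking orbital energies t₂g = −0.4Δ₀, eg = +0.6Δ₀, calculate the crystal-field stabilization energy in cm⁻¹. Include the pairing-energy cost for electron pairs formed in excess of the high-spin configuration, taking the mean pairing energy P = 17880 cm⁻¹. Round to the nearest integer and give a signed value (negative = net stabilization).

Ligand charges: 2×(-1) from CN⁻ and 4×(-1) from NO₂⁻ sum to -6; with overall charge -4, Co is +2.
Co²⁺: group 9, so d-count = 9 − 2 = 7.
Electron filling gives t₂g⁶ eg¹.
The orbital stabilization is -1.8Δ₀ = -1.8 × 22475 = -40455 cm⁻¹.
Pairing penalty: 3 pairs vs 2 in the high-spin reference → 1 extra × P = 17880 cm⁻¹.
Combining: -40455 + 17880 = -22575 cm⁻¹.

-22575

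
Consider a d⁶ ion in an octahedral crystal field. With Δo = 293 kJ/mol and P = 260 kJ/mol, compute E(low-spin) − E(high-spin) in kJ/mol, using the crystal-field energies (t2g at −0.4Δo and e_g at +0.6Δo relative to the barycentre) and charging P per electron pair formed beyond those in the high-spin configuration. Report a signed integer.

In the high-spin limit (t2g^4 e_g^2) the orbital term is -0.4Δo = -117 kJ/mol, with no excess pairing.
For low-spin the configuration is t2g^6 e_g^0: orbital energy -2.4 × 293 = -703 kJ/mol, and 2 additional pairs relative to high-spin add 520 kJ/mol, giving -183 kJ/mol.
Thus E(LS) − E(HS) = -66 kJ/mol.

-66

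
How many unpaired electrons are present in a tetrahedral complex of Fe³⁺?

5

Fe sits in group 8; removing 3 electrons leaves Fe³⁺ with 8 − 3 = 5 d electrons.
Tetrahedral splitting is small, so the complex is high-spin.
Configuration: e^2 t2^3, giving 5 unpaired electrons.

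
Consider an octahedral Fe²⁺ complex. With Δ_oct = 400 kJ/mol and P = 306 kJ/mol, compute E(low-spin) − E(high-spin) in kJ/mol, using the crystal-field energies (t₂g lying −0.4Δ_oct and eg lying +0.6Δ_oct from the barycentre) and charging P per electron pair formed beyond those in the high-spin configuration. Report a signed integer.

Fe is in group 8, so Fe²⁺ is d⁶ (8 − 2 = 6).
High-spin d⁶ fills as t₂g⁴ eg² with CFSE 4(−0.4) + 2(+0.6) = -0.4Δ_oct = -160 kJ/mol.
Low-spin: t₂g⁶ eg⁰, orbital CFSE = -2.4Δ_oct = -960 kJ/mol; plus 2 excess pairs × P = +612 kJ/mol; total -348 kJ/mol.
The difference is -348 − (-160) = -188 kJ/mol, so low-spin lies lower.

-188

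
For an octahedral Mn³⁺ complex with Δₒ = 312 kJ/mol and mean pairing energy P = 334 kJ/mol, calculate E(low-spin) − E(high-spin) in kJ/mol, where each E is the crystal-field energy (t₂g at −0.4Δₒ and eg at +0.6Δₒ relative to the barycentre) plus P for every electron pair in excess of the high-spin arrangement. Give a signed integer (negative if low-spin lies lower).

Mn is in group 7, so Mn³⁺ is d⁴ (7 − 3 = 4).
In the high-spin limit (t₂g³ eg¹) the orbital term is -0.6Δₒ = -187 kJ/mol, with no excess pairing.
Low-spin t₂g⁴ eg⁰ gives -1.6Δₒ = -499 kJ/mol, but forming 1 extra pair costs 1P = 334 kJ/mol, so E(LS) = -499 + 334 = -165 kJ/mol.
The difference is -165 − (-187) = 22 kJ/mol, so high-spin lies lower.

22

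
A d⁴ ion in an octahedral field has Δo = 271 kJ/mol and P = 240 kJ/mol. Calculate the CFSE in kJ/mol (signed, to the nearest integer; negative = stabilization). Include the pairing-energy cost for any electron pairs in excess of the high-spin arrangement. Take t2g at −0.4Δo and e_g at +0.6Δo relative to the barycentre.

With Δo > P the complex is low-spin.
That gives t2g^4 e_g^0.
Orbital CFSE = -1.6Δo = -1.6 × 271 = -434 kJ/mol.
Excess pairs vs high-spin: 1 − 0 = 1; pairing cost = +240 kJ/mol.
Net CFSE = -434 + 240 = -194 kJ/mol.

-194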